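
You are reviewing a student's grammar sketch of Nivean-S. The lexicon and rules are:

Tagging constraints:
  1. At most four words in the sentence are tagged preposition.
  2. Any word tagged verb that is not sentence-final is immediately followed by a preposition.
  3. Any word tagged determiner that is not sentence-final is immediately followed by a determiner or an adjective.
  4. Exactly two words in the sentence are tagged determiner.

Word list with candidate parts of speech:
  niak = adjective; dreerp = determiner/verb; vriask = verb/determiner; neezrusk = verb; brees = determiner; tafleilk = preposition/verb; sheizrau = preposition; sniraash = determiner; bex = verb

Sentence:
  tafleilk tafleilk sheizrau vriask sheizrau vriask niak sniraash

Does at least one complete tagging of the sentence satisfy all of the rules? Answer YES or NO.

Candidates per position — 1:tafleilk {preposition,verb}; 2:tafleilk {preposition,verb}; 3:sheizrau {preposition}; 4:vriask {verb,determiner}; 5:sheizrau {preposition}; 6:vriask {verb,determiner}; 7:niak {adjective}; 8:sniraash {determiner}.
One satisfying assignment: verb preposition preposition verb preposition determiner adjective determiner.
Rule-by-rule: rule 1 holds; rule 2 holds; rule 3 holds; rule 4 holds.

YES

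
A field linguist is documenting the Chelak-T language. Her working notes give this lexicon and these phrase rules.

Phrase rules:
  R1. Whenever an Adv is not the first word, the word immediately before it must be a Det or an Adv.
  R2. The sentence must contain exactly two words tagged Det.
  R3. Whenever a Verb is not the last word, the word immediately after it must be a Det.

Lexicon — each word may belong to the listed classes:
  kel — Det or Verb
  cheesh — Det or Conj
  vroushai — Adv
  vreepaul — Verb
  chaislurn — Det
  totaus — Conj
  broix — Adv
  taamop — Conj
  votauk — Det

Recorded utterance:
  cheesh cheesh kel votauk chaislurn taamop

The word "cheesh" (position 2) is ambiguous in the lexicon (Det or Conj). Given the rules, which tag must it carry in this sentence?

Conj

Candidates per position — 1:cheesh {Det,Conj}; 2:cheesh {Det,Conj}; 3:kel {Det,Verb}; 4:votauk {Det}; 5:chaislurn {Det}; 6:taamop {Conj}.
Position 1: Det is ruled out by rule 2; that leaves Conj.
Position 2: Det is ruled out by rule 2; that leaves Conj.
Position 3: Det is ruled out by rule 2; that leaves Verb.
So the tagging must be: Conj Conj Verb Det Det Conj.
Check: rule 1 ✓; rule 2 ✓; rule 3 ✓.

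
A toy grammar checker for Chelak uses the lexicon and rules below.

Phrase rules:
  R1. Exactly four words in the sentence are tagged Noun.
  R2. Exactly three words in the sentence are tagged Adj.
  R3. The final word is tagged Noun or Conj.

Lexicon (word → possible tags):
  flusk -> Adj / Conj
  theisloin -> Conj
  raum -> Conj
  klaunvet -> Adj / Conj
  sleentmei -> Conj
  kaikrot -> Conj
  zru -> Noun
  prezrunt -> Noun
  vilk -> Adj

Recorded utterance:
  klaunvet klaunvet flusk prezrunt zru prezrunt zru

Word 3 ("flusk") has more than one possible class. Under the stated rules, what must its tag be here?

Adj

Candidates per position — 1:klaunvet {Adj,Conj}; 2:klaunvet {Adj,Conj}; 3:flusk {Adj,Conj}; 4:prezrunt {Noun}; 5:zru {Noun}; 6:prezrunt {Noun}; 7:zru {Noun}.
At position 1, choosing Conj makes rule 2 impossible to satisfy; hence Adj.
At position 2, choosing Conj makes rule 2 impossible to satisfy; hence Adj.
At position 3, choosing Conj makes rule 2 impossible to satisfy; hence Adj.
The only consistent sequence is: Adj Adj Adj Noun Noun Noun Noun.
Checking: rule 1 satisfied; rule 2 satisfied; rule 3 satisfied.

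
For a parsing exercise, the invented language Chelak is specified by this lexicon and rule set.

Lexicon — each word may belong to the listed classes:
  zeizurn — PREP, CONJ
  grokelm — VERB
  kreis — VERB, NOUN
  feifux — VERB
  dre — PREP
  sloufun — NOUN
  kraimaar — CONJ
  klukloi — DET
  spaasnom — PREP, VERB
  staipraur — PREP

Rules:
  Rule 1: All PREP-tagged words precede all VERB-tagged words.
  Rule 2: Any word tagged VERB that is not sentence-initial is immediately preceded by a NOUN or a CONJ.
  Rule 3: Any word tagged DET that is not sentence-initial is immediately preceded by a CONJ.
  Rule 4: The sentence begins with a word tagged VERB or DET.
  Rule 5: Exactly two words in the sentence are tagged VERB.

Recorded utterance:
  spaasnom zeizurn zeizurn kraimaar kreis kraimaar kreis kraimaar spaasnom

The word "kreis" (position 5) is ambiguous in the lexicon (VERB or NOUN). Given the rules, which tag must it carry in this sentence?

Candidates per position — 1:spaasnom {PREP,VERB}; 2:zeizurn {PREP,CONJ}; 3:zeizurn {PREP,CONJ}; 4:kraimaar {CONJ}; 5:kreis {VERB,NOUN}; 6:kraimaar {CONJ}; 7:kreis {VERB,NOUN}; 8:kraimaar {CONJ}; 9:spaasnom {PREP,VERB}.
Position 1: PREP is ruled out by rule 4; that leaves VERB.
Position 2: PREP is ruled out by rule 1; that leaves CONJ.
Position 3: PREP is ruled out by rule 1; that leaves CONJ.
Position 9: PREP is ruled out by rule 1; that leaves VERB.
Position 5: VERB is ruled out by rule 5; that leaves NOUN.
Position 7: VERB is ruled out by rule 5; that leaves NOUN.
The unique satisfying tagging is: VERB CONJ CONJ CONJ NOUN CONJ NOUN CONJ VERB.
Rule-by-rule: rule 1 ✓; rule 2 ✓; rule 3 ✓; rule 4 ✓; rule 5 ✓.

NOUN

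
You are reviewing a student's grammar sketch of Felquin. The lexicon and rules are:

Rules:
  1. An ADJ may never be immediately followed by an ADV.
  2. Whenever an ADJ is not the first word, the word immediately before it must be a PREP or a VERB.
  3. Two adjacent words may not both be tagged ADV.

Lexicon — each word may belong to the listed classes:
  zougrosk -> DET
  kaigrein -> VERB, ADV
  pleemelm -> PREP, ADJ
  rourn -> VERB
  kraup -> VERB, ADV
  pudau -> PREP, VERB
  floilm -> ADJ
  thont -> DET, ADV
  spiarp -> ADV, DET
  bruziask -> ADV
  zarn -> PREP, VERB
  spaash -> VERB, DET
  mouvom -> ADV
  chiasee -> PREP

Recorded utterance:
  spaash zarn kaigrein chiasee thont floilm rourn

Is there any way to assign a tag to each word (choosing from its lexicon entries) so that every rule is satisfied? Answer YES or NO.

NO

Candidates per position — 1:spaash {VERB,DET}; 2:zarn {PREP,VERB}; 3:kaigrein {VERB,ADV}; 4:chiasee {PREP}; 5:thont {DET,ADV}; 6:floilm {ADJ}; 7:rourn {VERB}.
Rule 2 cannot be satisfied by any choice of tags from the lexicon.
So there is no consistent tagging.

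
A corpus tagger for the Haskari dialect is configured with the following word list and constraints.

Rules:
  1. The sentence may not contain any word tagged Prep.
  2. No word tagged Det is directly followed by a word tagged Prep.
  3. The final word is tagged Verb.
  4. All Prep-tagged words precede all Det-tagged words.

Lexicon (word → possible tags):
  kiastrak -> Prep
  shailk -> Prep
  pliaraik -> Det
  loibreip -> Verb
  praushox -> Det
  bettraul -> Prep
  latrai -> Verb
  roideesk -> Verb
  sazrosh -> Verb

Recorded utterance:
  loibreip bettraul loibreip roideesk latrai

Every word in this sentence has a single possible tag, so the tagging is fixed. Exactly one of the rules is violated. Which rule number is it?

Fixed tagging: Verb Prep Verb Verb Verb.
Rule check: R1 fail, R2 pass, R3 pass, R4 pass.
Only rule 1 fails.

1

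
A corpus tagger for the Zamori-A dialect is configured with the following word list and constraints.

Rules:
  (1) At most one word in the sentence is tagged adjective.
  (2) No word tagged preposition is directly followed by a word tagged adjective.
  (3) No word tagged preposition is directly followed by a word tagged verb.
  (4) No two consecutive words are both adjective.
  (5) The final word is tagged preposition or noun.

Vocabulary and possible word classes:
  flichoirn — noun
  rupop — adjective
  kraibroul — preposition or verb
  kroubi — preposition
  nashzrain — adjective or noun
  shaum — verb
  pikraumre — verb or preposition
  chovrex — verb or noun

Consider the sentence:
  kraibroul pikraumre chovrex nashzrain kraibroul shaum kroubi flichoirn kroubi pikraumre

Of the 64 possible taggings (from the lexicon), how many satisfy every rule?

Candidates per position — 1:kraibroul {preposition,verb}; 2:pikraumre {verb,preposition}; 3:chovrex {verb,noun}; 4:nashzrain {adjective,noun}; 5:kraibroul {preposition,verb}; 6:shaum {verb}; 7:kroubi {preposition}; 8:flichoirn {noun}; 9:kroubi {preposition}; 10:pikraumre {verb,preposition}.
There are 64 candidate sequences in total.
Checking each against the rules leaves 8 sequences.
Count = 8.

8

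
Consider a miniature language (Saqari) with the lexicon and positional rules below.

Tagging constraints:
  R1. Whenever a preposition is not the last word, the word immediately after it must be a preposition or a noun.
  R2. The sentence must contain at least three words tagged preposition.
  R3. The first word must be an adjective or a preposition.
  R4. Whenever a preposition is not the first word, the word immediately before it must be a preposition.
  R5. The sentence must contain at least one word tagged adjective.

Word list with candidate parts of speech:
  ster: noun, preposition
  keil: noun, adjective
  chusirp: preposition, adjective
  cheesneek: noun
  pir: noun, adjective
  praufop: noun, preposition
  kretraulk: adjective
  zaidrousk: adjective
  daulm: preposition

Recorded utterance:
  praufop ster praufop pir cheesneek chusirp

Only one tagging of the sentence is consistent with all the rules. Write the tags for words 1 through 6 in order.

Candidates per position — 1:praufop {noun,preposition}; 2:ster {noun,preposition}; 3:praufop {noun,preposition}; 4:pir {noun,adjective}; 5:cheesneek {noun}; 6:chusirp {preposition,adjective}.
Position 1: noun is ruled out by rule 3; that leaves preposition.
Position 6: preposition is ruled out by rule 4; that leaves adjective.
Position 2: noun is ruled out by rule 2; that leaves preposition.
Position 3: noun is ruled out by rule 2; that leaves preposition.
Position 4: adjective is ruled out by rule 1; that leaves noun.
The unique satisfying tagging is: preposition preposition preposition noun noun adjective.
Verifying each rule — rule 1 holds; rule 2 holds; rule 3 holds; rule 4 holds; rule 5 holds.

preposition preposition preposition noun noun adjective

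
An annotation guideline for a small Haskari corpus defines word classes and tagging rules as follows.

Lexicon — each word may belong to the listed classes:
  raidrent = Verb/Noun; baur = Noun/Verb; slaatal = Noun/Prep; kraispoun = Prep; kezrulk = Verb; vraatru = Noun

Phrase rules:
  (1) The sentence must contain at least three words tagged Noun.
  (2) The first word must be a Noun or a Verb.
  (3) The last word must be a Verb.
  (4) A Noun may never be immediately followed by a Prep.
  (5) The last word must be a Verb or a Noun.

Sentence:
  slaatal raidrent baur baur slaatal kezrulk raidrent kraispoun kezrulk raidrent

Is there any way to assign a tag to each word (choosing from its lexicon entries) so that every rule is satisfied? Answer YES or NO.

YES

Candidates per position — 1:slaatal {Noun,Prep}; 2:raidrent {Verb,Noun}; 3:baur {Noun,Verb}; 4:baur {Noun,Verb}; 5:slaatal {Noun,Prep}; 6:kezrulk {Verb}; 7:raidrent {Verb,Noun}; 8:kraispoun {Prep}; 9:kezrulk {Verb}; 10:raidrent {Verb,Noun}.
One satisfying assignment: Noun Verb Noun Verb Noun Verb Verb Prep Verb Verb.
Rule-by-rule: rule 1 ok; rule 2 ok; rule 3 ok; rule 4 ok; rule 5 ok.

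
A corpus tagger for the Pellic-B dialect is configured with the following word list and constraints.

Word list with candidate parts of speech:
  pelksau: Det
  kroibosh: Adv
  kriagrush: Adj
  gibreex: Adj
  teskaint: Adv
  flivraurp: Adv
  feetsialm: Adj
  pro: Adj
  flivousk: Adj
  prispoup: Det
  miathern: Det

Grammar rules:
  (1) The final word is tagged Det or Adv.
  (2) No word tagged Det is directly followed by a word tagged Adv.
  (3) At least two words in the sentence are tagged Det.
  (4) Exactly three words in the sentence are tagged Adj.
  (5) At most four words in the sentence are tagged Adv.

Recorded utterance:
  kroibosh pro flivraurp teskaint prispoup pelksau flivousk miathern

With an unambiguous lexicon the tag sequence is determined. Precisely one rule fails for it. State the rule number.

4

Fixed tagging: Adv Adj Adv Adv Det Det Adj Det.
Applying the rules: R1 holds, R2 holds, R3 holds, R4 violated, R5 holds.
Only rule 4 fails.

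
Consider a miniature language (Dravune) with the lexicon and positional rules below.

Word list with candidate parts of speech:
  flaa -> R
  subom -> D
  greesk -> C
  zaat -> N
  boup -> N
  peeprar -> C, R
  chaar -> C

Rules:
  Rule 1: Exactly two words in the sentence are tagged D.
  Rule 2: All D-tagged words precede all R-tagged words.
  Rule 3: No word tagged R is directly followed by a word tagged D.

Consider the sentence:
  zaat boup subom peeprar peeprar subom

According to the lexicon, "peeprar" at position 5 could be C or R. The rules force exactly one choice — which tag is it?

Candidates per position — 1:zaat {N}; 2:boup {N}; 3:subom {D}; 4:peeprar {C,R}; 5:peeprar {C,R}; 6:subom {D}.
If word 4 were R, no tagging could satisfy rule 2; so word 4 is C.
If word 5 were R, no tagging could satisfy rule 2; so word 5 is C.
The only consistent sequence is: N N D C C D.
Verifying each rule — rule 1 ✓; rule 2 ✓; rule 3 ✓.

C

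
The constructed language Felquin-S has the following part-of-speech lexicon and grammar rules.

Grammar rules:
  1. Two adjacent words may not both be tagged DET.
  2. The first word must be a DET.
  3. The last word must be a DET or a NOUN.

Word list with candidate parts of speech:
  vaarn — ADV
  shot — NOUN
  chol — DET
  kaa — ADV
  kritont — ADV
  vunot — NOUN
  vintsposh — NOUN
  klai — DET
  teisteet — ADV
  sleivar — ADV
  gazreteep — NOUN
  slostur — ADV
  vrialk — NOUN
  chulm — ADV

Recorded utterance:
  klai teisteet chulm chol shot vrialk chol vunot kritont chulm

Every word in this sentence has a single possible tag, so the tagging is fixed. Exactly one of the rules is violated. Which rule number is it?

3

Fixed tagging: DET ADV ADV DET NOUN NOUN DET NOUN ADV ADV.
Rule check: R1 holds, R2 holds, R3 violated.
Only rule 3 fails.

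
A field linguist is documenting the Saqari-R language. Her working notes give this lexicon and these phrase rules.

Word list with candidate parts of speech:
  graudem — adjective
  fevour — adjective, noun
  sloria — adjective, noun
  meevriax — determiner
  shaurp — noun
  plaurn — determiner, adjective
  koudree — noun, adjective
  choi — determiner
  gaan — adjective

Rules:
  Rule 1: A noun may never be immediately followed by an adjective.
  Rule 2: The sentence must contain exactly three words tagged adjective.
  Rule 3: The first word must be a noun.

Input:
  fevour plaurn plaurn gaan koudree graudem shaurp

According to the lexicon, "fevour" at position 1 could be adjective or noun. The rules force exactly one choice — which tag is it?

Candidates per position — 1:fevour {adjective,noun}; 2:plaurn {determiner,adjective}; 3:plaurn {determiner,adjective}; 4:gaan {adjective}; 5:koudree {noun,adjective}; 6:graudem {adjective}; 7:shaurp {noun}.
Word 1 cannot be adjective — rule 3 would then fail for every completion. It is noun.
Word 2 cannot be adjective — rule 1 would then fail for every completion. It is determiner.
Word 5 cannot be noun — rule 1 would then fail for every completion. It is adjective.
Word 3 cannot be adjective — rule 2 would then fail for every completion. It is determiner.
So the tagging must be: noun determiner determiner adjective adjective adjective noun.
Rule-by-rule: rule 1 satisfied; rule 2 satisfied; rule 3 satisfied.

noun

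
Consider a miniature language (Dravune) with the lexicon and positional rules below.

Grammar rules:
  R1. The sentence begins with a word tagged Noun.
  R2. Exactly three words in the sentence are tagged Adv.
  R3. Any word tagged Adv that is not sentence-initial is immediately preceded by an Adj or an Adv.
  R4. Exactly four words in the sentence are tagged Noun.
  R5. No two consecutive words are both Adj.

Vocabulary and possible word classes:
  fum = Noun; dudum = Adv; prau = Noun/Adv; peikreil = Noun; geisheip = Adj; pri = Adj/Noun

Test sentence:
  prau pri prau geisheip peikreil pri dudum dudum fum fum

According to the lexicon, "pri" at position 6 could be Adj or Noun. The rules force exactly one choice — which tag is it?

Adj

Candidates per position — 1:prau {Noun,Adv}; 2:pri {Adj,Noun}; 3:prau {Noun,Adv}; 4:geisheip {Adj}; 5:peikreil {Noun}; 6:pri {Adj,Noun}; 7:dudum {Adv}; 8:dudum {Adv}; 9:fum {Noun}; 10:fum {Noun}.
Position 1: tagging it Adv would leave rule 1 unsatisfiable, so it must be Noun.
Position 2: tagging it Noun would leave rule 4 unsatisfiable, so it must be Adj.
Position 3: tagging it Noun would leave rule 2 unsatisfiable, so it must be Adv.
Position 6: tagging it Noun would leave rule 3 unsatisfiable, so it must be Adj.
The unique satisfying tagging is: Noun Adj Adv Adj Noun Adj Adv Adv Noun Noun.
Verifying each rule — rule 1 ✓; rule 2 ✓; rule 3 ✓; rule 4 ✓; rule 5 ✓.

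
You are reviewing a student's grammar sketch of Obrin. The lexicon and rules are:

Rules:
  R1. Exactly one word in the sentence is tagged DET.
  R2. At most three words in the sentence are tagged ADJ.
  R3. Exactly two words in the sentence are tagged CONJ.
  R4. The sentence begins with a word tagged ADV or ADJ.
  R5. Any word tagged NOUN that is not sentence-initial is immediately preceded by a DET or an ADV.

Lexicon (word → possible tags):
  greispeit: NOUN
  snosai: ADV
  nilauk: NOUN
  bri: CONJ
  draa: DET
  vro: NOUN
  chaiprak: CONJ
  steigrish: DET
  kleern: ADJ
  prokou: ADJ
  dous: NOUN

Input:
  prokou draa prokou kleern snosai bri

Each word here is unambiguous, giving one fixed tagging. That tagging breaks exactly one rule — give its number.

3

Fixed tagging: ADJ DET ADJ ADJ ADV CONJ.
Checking each rule: R1 pass, R2 pass, R3 fail, R4 pass, R5 pass.
Only rule 3 fails.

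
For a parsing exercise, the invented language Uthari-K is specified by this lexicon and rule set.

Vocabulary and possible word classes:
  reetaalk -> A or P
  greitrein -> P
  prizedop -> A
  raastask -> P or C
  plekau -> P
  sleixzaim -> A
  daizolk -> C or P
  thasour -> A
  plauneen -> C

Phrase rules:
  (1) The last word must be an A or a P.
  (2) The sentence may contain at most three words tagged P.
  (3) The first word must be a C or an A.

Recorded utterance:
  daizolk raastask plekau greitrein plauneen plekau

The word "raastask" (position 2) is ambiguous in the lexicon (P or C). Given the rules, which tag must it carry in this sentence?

Candidates per position — 1:daizolk {C,P}; 2:raastask {P,C}; 3:plekau {P}; 4:greitrein {P}; 5:plauneen {C}; 6:plekau {P}.
If word 1 were P, no tagging could satisfy rule 2; so word 1 is C.
If word 2 were P, no tagging could satisfy rule 2; so word 2 is C.
The only consistent sequence is: C C P P C P.
Check: rule 1 holds; rule 2 holds; rule 3 holds.

C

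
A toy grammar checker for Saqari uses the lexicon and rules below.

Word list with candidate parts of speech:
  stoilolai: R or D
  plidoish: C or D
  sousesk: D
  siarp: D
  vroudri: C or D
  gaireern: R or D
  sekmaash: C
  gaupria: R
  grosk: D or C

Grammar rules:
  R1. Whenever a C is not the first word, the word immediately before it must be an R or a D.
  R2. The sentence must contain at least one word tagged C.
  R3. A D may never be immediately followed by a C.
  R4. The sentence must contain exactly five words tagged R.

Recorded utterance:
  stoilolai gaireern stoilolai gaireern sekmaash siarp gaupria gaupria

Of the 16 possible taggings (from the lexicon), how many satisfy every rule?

Candidates per position — 1:stoilolai {R,D}; 2:gaireern {R,D}; 3:stoilolai {R,D}; 4:gaireern {R,D}; 5:sekmaash {C}; 6:siarp {D}; 7:gaupria {R}; 8:gaupria {R}.
There are 16 candidate sequences in total.
The sequences that satisfy every rule: R R D R C D R R; R D R R C D R R; D R R R C D R R.
Count = 3.

3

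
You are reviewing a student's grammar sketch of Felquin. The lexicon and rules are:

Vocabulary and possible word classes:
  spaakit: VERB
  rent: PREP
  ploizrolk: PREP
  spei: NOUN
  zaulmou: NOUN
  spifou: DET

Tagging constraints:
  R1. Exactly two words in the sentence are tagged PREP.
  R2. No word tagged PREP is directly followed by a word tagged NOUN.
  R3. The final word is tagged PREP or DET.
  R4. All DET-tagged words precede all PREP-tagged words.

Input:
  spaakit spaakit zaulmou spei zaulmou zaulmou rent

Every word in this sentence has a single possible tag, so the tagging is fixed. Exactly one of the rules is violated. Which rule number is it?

1

Fixed tagging: VERB VERB NOUN NOUN NOUN NOUN PREP.
Rule check: R1 ✗, R2 ✓, R3 ✓, R4 ✓.
Only rule 1 fails.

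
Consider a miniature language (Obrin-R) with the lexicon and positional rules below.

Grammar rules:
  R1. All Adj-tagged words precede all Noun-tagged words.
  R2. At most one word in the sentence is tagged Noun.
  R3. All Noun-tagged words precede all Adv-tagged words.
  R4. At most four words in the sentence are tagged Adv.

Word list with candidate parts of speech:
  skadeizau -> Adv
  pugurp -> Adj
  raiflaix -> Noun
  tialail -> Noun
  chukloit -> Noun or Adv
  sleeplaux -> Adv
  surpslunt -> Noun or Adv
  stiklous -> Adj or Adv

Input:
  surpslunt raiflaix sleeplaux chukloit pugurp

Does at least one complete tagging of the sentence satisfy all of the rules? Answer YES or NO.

NO

Candidates per position — 1:surpslunt {Noun,Adv}; 2:raiflaix {Noun}; 3:sleeplaux {Adv}; 4:chukloit {Noun,Adv}; 5:pugurp {Adj}.
Rule 1 cannot be satisfied by any choice of tags from the lexicon.
So there is no consistent tagging.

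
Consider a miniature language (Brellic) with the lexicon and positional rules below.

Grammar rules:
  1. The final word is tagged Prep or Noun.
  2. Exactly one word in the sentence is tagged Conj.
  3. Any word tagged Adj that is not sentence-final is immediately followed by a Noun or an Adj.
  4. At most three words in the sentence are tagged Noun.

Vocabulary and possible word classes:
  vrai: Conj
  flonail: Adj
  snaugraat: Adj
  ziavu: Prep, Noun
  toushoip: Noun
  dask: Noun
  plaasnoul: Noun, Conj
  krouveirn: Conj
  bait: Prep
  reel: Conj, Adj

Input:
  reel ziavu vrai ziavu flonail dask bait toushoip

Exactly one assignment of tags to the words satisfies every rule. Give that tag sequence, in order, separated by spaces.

Candidates per position — 1:reel {Conj,Adj}; 2:ziavu {Prep,Noun}; 3:vrai {Conj}; 4:ziavu {Prep,Noun}; 5:flonail {Adj}; 6:dask {Noun}; 7:bait {Prep}; 8:toushoip {Noun}.
At position 1, choosing Conj makes rule 2 impossible to satisfy; hence Adj.
At position 2, choosing Prep makes rule 3 impossible to satisfy; hence Noun.
At position 4, choosing Noun makes rule 4 impossible to satisfy; hence Prep.
The only consistent sequence is: Adj Noun Conj Prep Adj Noun Prep Noun.
Check: rule 1 ✓; rule 2 ✓; rule 3 ✓; rule 4 ✓.

Adj Noun Conj Prep Adj Noun Prep Noun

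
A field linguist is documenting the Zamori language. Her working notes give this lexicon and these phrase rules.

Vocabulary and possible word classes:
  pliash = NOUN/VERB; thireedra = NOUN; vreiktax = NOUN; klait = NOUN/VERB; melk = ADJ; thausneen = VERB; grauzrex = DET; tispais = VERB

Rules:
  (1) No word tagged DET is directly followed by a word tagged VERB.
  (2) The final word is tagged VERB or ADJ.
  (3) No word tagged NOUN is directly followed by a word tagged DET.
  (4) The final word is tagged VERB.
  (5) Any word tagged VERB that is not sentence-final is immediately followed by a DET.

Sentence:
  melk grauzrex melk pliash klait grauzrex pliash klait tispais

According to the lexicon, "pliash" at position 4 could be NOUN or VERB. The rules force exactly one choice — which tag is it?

NOUN

Candidates per position — 1:melk {ADJ}; 2:grauzrex {DET}; 3:melk {ADJ}; 4:pliash {NOUN,VERB}; 5:klait {NOUN,VERB}; 6:grauzrex {DET}; 7:pliash {NOUN,VERB}; 8:klait {NOUN,VERB}; 9:tispais {VERB}.
Position 4: VERB is ruled out by rule 5; that leaves NOUN.
Position 5: NOUN is ruled out by rule 3; that leaves VERB.
Position 7: VERB is ruled out by rule 1; that leaves NOUN.
Position 8: VERB is ruled out by rule 5; that leaves NOUN.
That leaves exactly one tagging: ADJ DET ADJ NOUN VERB DET NOUN NOUN VERB.
Check: rule 1 ✓; rule 2 ✓; rule 3 ✓; rule 4 ✓; rule 5 ✓.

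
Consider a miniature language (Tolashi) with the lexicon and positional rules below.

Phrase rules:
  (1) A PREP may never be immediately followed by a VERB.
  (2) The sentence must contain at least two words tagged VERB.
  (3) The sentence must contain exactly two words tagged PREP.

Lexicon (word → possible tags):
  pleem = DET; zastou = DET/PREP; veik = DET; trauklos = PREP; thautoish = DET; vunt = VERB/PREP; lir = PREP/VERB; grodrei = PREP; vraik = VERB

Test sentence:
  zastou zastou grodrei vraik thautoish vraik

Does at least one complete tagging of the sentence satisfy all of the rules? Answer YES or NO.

Candidates per position — 1:zastou {DET,PREP}; 2:zastou {DET,PREP}; 3:grodrei {PREP}; 4:vraik {VERB}; 5:thautoish {DET}; 6:vraik {VERB}.
Rule 1 cannot be satisfied by any choice of tags from the lexicon.
So there is no consistent tagging.

NO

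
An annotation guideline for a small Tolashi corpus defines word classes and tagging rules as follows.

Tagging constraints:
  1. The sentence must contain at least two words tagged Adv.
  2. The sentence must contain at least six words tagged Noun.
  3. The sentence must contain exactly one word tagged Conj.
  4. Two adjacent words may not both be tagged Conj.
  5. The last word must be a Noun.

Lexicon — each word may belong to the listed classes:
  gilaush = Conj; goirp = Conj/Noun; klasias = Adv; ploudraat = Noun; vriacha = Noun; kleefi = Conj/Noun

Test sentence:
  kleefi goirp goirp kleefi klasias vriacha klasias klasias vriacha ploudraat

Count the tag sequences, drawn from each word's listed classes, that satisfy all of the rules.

Candidates per position — 1:kleefi {Conj,Noun}; 2:goirp {Conj,Noun}; 3:goirp {Conj,Noun}; 4:kleefi {Conj,Noun}; 5:klasias {Adv}; 6:vriacha {Noun}; 7:klasias {Adv}; 8:klasias {Adv}; 9:vriacha {Noun}; 10:ploudraat {Noun}.
There are 16 candidate sequences in total.
The sequences that satisfy every rule: Conj Noun Noun Noun Adv Noun Adv Adv Noun Noun; Noun Conj Noun Noun Adv Noun Adv Adv Noun Noun; Noun Noun Conj Noun Adv Noun Adv Adv Noun Noun; Noun Noun Noun Conj Adv Noun Adv Adv Noun Noun.
Count = 4.

4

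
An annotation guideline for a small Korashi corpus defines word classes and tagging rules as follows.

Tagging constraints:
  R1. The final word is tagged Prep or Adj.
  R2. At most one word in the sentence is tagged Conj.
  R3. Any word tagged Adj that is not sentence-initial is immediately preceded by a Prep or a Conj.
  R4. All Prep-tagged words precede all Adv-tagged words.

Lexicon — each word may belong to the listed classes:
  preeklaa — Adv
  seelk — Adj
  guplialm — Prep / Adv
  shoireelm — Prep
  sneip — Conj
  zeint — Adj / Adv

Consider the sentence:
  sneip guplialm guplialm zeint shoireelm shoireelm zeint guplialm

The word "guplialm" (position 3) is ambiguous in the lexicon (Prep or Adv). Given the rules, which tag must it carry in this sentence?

Candidates per position — 1:sneip {Conj}; 2:guplialm {Prep,Adv}; 3:guplialm {Prep,Adv}; 4:zeint {Adj,Adv}; 5:shoireelm {Prep}; 6:shoireelm {Prep}; 7:zeint {Adj,Adv}; 8:guplialm {Prep,Adv}.
At position 2, choosing Adv makes rule 4 impossible to satisfy; hence Prep.
At position 3, choosing Adv makes rule 4 impossible to satisfy; hence Prep.
At position 4, choosing Adv makes rule 4 impossible to satisfy; hence Adj.
At position 8, choosing Adv makes rule 1 impossible to satisfy; hence Prep.
At position 7, choosing Adv makes rule 4 impossible to satisfy; hence Adj.
So the tagging must be: Conj Prep Prep Adj Prep Prep Adj Prep.
Checking: rule 1 ok; rule 2 ok; rule 3 ok; rule 4 ok.

Prep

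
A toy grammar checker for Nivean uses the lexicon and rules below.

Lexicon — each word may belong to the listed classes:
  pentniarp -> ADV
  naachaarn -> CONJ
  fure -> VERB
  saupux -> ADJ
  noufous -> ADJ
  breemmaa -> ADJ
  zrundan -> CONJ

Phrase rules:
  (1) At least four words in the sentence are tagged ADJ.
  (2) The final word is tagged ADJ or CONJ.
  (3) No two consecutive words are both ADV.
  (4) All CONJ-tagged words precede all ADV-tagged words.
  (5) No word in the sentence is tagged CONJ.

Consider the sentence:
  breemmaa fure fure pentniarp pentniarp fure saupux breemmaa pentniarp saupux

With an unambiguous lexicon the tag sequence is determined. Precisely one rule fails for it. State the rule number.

3

Fixed tagging: ADJ VERB VERB ADV ADV VERB ADJ ADJ ADV ADJ.
Rule check: R1 ok, R2 ok, R3 fails, R4 ok, R5 ok.
Only rule 3 fails.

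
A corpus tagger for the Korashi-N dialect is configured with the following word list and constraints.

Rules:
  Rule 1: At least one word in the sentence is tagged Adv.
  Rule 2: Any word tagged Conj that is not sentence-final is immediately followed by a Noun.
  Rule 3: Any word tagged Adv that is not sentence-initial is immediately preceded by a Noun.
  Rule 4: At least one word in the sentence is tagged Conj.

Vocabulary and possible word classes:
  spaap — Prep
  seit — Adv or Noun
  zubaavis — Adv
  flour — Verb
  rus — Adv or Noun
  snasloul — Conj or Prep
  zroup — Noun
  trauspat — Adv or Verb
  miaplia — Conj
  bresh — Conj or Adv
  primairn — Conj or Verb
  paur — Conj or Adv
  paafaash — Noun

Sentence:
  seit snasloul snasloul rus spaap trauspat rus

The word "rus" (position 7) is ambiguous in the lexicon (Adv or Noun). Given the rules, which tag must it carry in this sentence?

Noun

Candidates per position — 1:seit {Adv,Noun}; 2:snasloul {Conj,Prep}; 3:snasloul {Conj,Prep}; 4:rus {Adv,Noun}; 5:spaap {Prep}; 6:trauspat {Adv,Verb}; 7:rus {Adv,Noun}.
Word 2 cannot be Conj — rule 2 would then fail for every completion. It is Prep.
Word 3 cannot be Prep — rule 4 would then fail for every completion. It is Conj.
Word 4 cannot be Adv — rule 2 would then fail for every completion. It is Noun.
Word 6 cannot be Adv — rule 3 would then fail for every completion. It is Verb.
Word 7 cannot be Adv — rule 3 would then fail for every completion. It is Noun.
Word 1 cannot be Noun — rule 1 would then fail for every completion. It is Adv.
The only consistent sequence is: Adv Prep Conj Noun Prep Verb Noun.
Verifying each rule — rule 1 satisfied; rule 2 satisfied; rule 3 satisfied; rule 4 satisfied.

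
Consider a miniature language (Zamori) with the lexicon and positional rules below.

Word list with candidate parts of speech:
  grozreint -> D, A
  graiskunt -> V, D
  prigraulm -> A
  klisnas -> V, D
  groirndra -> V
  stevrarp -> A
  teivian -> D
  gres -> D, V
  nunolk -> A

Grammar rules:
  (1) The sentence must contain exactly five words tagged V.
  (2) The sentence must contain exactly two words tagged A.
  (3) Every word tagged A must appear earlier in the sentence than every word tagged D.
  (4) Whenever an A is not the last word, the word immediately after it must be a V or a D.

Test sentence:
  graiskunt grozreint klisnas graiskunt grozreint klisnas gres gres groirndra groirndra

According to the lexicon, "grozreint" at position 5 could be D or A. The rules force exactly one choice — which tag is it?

A

Candidates per position — 1:graiskunt {V,D}; 2:grozreint {D,A}; 3:klisnas {V,D}; 4:graiskunt {V,D}; 5:grozreint {D,A}; 6:klisnas {V,D}; 7:gres {D,V}; 8:gres {D,V}; 9:groirndra {V}; 10:groirndra {V}.
Position 2: tagging it D would leave rule 2 unsatisfiable, so it must be A.
Position 5: tagging it D would leave rule 2 unsatisfiable, so it must be A.
Position 1: tagging it D would leave rule 3 unsatisfiable, so it must be V.
Position 3: tagging it D would leave rule 3 unsatisfiable, so it must be V.
Position 4: tagging it D would leave rule 3 unsatisfiable, so it must be V.
Position 6: tagging it V would leave rule 1 unsatisfiable, so it must be D.
Position 7: tagging it V would leave rule 1 unsatisfiable, so it must be D.
Position 8: tagging it V would leave rule 1 unsatisfiable, so it must be D.
That leaves exactly one tagging: V A V V A D D D V V.
Rule-by-rule: rule 1 holds; rule 2 holds; rule 3 holds; rule 4 holds.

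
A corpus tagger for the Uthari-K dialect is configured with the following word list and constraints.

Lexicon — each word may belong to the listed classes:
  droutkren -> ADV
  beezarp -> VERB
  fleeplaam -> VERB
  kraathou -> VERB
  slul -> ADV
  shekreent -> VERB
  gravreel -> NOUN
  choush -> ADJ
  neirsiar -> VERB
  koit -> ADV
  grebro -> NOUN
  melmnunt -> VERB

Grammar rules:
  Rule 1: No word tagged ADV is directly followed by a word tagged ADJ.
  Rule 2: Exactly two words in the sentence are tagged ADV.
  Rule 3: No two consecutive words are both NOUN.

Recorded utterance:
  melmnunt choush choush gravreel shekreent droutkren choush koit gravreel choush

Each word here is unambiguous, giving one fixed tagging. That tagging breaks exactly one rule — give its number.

1

Fixed tagging: VERB ADJ ADJ NOUN VERB ADV ADJ ADV NOUN ADJ.
Applying the rules: R1 fails, R2 ok, R3 ok.
Only rule 1 fails.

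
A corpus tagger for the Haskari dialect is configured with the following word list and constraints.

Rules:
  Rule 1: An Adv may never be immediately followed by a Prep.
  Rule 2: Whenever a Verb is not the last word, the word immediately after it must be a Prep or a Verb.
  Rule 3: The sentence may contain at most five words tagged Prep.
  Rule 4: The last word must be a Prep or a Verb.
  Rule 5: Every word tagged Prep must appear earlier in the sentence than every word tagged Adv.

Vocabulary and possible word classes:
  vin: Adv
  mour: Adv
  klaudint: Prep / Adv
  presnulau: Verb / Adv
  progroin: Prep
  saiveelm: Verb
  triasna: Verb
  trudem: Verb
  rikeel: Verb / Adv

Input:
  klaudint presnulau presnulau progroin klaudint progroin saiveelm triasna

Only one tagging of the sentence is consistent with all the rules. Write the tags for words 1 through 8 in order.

Prep Verb Verb Prep Prep Prep Verb Verb

Candidates per position — 1:klaudint {Prep,Adv}; 2:presnulau {Verb,Adv}; 3:presnulau {Verb,Adv}; 4:progroin {Prep}; 5:klaudint {Prep,Adv}; 6:progroin {Prep}; 7:saiveelm {Verb}; 8:triasna {Verb}.
Position 1: tagging it Adv would leave rule 5 unsatisfiable, so it must be Prep.
Position 2: tagging it Adv would leave rule 5 unsatisfiable, so it must be Verb.
Position 3: tagging it Adv would leave rule 1 unsatisfiable, so it must be Verb.
Position 5: tagging it Adv would leave rule 1 unsatisfiable, so it must be Prep.
That leaves exactly one tagging: Prep Verb Verb Prep Prep Prep Verb Verb.
Rule-by-rule: rule 1 holds; rule 2 holds; rule 3 holds; rule 4 holds; rule 5 holds.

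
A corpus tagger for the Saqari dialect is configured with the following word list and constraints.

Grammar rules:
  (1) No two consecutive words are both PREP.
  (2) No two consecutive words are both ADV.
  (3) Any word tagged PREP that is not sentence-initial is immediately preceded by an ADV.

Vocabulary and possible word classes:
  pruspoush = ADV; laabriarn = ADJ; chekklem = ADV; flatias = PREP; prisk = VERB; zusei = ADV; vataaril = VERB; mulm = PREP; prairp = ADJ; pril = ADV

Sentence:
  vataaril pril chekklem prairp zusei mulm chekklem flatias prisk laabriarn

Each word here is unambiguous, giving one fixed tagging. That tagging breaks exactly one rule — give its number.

Fixed tagging: VERB ADV ADV ADJ ADV PREP ADV PREP VERB ADJ.
Applying the rules: R1 ✓, R2 ✗, R3 ✓.
Only rule 2 fails.

2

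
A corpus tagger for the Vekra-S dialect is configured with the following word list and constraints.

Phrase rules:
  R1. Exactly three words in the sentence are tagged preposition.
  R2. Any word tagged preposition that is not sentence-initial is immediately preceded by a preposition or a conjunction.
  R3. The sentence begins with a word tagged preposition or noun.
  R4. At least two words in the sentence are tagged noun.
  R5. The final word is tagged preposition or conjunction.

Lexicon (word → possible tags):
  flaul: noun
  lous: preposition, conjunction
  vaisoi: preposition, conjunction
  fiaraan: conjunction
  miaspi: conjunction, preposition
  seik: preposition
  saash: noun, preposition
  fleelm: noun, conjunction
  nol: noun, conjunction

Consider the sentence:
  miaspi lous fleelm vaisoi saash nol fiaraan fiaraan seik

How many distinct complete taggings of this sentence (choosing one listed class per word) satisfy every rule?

Candidates per position — 1:miaspi {conjunction,preposition}; 2:lous {preposition,conjunction}; 3:fleelm {noun,conjunction}; 4:vaisoi {preposition,conjunction}; 5:saash {noun,preposition}; 6:nol {noun,conjunction}; 7:fiaraan {conjunction}; 8:fiaraan {conjunction}; 9:seik {preposition}.
There are 64 candidate sequences in total.
The sequences that satisfy every rule: preposition preposition noun conjunction noun noun conjunction conjunction preposition; preposition preposition noun conjunction noun conjunction conjunction conjunction preposition; preposition preposition conjunction conjunction noun noun conjunction conjunction preposition; preposition conjunction noun conjunction preposition noun conjunction conjunction preposition; preposition conjunction conjunction preposition noun noun conjunction conjunction preposition.
Count = 5.

5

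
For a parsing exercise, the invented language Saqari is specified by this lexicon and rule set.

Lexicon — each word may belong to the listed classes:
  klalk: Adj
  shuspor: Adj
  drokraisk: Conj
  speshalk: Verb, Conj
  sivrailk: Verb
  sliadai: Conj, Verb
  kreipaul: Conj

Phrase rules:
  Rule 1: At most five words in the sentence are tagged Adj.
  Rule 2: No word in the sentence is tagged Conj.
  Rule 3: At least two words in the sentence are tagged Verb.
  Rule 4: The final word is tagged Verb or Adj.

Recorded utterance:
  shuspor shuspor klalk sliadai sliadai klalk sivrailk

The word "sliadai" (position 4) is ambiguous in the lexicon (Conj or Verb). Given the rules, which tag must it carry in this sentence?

Candidates per position — 1:shuspor {Adj}; 2:shuspor {Adj}; 3:klalk {Adj}; 4:sliadai {Conj,Verb}; 5:sliadai {Conj,Verb}; 6:klalk {Adj}; 7:sivrailk {Verb}.
If word 4 were Conj, no tagging could satisfy rule 2; so word 4 is Verb.
If word 5 were Conj, no tagging could satisfy rule 2; so word 5 is Verb.
So the tagging must be: Adj Adj Adj Verb Verb Adj Verb.
Check: rule 1 ok; rule 2 ok; rule 3 ok; rule 4 ok.

Verb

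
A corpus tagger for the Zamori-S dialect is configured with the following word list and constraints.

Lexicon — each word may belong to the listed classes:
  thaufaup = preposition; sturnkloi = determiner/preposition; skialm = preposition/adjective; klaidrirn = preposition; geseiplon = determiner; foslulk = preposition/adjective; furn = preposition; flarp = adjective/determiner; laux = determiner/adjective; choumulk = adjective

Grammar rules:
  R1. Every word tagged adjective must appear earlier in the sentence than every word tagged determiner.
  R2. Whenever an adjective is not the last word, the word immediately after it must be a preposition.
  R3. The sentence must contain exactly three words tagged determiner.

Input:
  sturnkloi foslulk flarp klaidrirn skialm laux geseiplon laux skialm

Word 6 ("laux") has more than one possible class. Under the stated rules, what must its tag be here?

determiner

Candidates per position — 1:sturnkloi {determiner,preposition}; 2:foslulk {preposition,adjective}; 3:flarp {adjective,determiner}; 4:klaidrirn {preposition}; 5:skialm {preposition,adjective}; 6:laux {determiner,adjective}; 7:geseiplon {determiner}; 8:laux {determiner,adjective}; 9:skialm {preposition,adjective}.
At position 2, choosing adjective makes rule 2 impossible to satisfy; hence preposition.
At position 5, choosing adjective makes rule 2 impossible to satisfy; hence preposition.
At position 6, choosing adjective makes rule 2 impossible to satisfy; hence determiner.
At position 8, choosing adjective makes rule 1 impossible to satisfy; hence determiner.
At position 9, choosing adjective makes rule 1 impossible to satisfy; hence preposition.
At position 1, choosing determiner makes rule 3 impossible to satisfy; hence preposition.
At position 3, choosing determiner makes rule 3 impossible to satisfy; hence adjective.
The unique satisfying tagging is: preposition preposition adjective preposition preposition determiner determiner determiner preposition.
Check: rule 1 satisfied; rule 2 satisfied; rule 3 satisfied.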